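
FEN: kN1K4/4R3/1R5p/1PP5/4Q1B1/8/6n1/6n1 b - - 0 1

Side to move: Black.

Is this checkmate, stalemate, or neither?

Black to move; black king on a8.
In check: yes, from the white queen on e4.
King squares — a7: attacked by Re7; b7: attacked by Qe4; b8: attacked by Rb6.
Legal moves for Black: none.
In check with no legal moves → checkmate.

checkmate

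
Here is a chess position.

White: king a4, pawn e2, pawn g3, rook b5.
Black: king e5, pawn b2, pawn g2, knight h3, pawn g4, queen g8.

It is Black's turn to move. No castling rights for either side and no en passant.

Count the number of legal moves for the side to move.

Black to move; king on e5.
In check: yes, from the white rook on b5.
Legal moves: Kf6, Ke6, Kd6, Ke4, Kd4, Qd5.
Count: 6.

6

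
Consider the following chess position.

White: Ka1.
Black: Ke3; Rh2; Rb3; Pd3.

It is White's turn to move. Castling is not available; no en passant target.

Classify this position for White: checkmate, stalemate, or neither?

White to move; white king on a1.
In check: no.
King squares — b1: attacked by Rb3; a2: attacked by Rh2; b2: attacked by Rh2.
Legal moves for White: none.
Not in check and no legal moves → stalemate.

stalemate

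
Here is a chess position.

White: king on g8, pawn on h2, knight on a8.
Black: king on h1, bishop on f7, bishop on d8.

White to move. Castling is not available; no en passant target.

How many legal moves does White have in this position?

5

White to move; king on g8.
In check: yes, from the black bishop on f7.
Legal moves: Kh8, Kf8, Kh7, Kg7, Kxf7.
Count: 5.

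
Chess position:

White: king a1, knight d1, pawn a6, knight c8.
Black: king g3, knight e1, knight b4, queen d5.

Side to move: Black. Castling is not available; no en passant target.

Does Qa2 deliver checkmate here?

yes

After Qa2: white king on a1; in check: yes, from the black queen on a2.
King squares — b1: attacked by Qa2; a2: attacked by Nb4; b2: attacked by Qa2.
White has no legal moves → checkmate.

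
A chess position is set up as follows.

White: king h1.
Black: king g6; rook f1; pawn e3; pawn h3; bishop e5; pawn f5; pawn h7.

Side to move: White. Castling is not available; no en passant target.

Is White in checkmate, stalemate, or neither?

White to move; white king on h1.
In check: yes, from the black rook on f1.
King squares — g1: attacked by Rf1; g2: attacked by Ph3; h2: attacked by Be5.
Legal moves for White: none.
In check with no legal moves → checkmate.

checkmate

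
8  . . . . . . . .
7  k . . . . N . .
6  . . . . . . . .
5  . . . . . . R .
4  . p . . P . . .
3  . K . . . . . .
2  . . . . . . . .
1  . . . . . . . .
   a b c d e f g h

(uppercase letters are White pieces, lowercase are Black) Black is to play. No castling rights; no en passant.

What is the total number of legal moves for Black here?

5

Black to move; king on a7.
In check: no.
Legal moves: Kb8, Ka8, Kb7, Kb6, Ka6.
Count: 5.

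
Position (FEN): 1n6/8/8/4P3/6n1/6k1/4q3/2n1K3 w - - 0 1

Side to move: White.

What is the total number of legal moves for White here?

0

White to move; king on e1.
In check: yes, from the black queen on e2.
Legal moves: none.
Count: 0.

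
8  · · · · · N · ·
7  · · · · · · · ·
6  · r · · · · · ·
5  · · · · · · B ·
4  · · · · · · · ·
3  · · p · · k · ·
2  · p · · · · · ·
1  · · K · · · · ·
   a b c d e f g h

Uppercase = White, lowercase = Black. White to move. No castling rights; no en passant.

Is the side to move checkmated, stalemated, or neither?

White to move; white king on c1.
In check: yes, from the black pawn on b2.
Legal moves for White: Kc2, Kd1, Kb1.
White is in check but has 3 legal moves → neither.

neither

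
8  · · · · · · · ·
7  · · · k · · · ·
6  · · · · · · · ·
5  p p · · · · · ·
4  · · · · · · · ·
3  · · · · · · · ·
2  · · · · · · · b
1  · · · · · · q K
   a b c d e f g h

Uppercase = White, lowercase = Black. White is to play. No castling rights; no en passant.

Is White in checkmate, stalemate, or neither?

checkmate

White to move; white king on h1.
In check: yes, from the black queen on g1.
King squares — g1: attacked by Bh2; g2: attacked by Qg1; h2: attacked by Qg1.
Legal moves for White: none.
In check with no legal moves → checkmate.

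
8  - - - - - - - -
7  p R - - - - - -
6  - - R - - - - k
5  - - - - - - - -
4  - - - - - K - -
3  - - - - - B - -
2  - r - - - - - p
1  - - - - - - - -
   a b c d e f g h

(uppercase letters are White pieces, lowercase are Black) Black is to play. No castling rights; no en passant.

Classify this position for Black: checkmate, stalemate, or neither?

checkmate

Black to move; black king on h6.
In check: yes, from the white rook on c6.
King squares — g5: attacked by Kf4; h5: attacked by Bf3; g6: attacked by Rc6; g7: attacked by Rb7; h7: attacked by Rb7.
Legal moves for Black: none.
In check with no legal moves → checkmate.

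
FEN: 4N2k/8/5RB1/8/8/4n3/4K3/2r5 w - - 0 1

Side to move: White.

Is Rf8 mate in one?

After Rf8: black king on h8; in check: yes, from the white rook on f8.
King squares — g7: attacked by Ne8; h7: attacked by Bg6; g8: attacked by Rf8.
Black has no legal moves → checkmate.

yes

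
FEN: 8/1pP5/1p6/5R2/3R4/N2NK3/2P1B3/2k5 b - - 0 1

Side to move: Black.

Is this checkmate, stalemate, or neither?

Black to move; black king on c1.
In check: yes, from the white knight on d3.
King squares — b1: attacked by Na3; d1: attacked by Be2; b2: attacked by Nd3; c2: attacked by Na3; d2: attacked by Ke3.
Legal moves for Black: none.
In check with no legal moves → checkmate.

checkmate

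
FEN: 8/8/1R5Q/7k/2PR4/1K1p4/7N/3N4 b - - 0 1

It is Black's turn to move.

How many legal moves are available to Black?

0

Black to move; king on h5.
In check: yes, from the white queen on h6.
Legal moves: none.
Count: 0.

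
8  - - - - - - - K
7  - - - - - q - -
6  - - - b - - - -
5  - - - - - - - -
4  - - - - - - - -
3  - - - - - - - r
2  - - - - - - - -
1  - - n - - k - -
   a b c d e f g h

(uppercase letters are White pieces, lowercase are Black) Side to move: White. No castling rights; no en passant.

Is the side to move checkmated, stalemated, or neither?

White to move; white king on h8.
In check: yes, from the black rook on h3.
King squares — g7: attacked by Qf7; h7: attacked by Rh3; g8: attacked by Qf7.
Legal moves for White: none.
In check with no legal moves → checkmate.

checkmate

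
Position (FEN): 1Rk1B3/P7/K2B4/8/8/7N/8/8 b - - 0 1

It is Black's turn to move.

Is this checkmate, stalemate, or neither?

Black to move; black king on c8.
In check: yes, from the white rook on b8.
King squares — b7: attacked by Ka6; c7: attacked by Bd6; d7: attacked by Be8; b8: attacked by Bd6; d8: attacked by Rb8.
Legal moves for Black: none.
In check with no legal moves → checkmate.

checkmate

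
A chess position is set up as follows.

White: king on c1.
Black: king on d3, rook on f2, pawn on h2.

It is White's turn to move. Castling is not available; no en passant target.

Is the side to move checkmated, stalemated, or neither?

neither

White to move; white king on c1.
In check: no.
Legal moves for White: Kd1, Kb1.
White has 2 legal moves and is not in check → neither.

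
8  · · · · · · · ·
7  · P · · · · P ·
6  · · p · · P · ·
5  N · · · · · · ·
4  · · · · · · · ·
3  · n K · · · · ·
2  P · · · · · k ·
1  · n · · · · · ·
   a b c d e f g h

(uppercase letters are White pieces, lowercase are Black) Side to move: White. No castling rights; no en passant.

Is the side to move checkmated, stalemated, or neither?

neither

White to move; white king on c3.
In check: yes, from the black knight on b1.
King squares — b2: available; c2: available; d2: attacked by Nb1; b3: available; d3: available; b4: available; c4: available; d4: attacked by Nb3.
Legal moves for White: Kc4, Kb4, Kd3, Kxb3, Kc2, Kb2.
White is in check but has 6 legal moves → neither.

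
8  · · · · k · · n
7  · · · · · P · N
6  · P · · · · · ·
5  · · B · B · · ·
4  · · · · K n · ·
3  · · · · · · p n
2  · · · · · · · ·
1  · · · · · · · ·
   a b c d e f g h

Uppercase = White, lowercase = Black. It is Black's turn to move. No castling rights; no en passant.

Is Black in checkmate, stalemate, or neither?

neither

Black to move; black king on e8.
In check: yes, from the white pawn on f7.
Legal moves for Black: Kd8, Kxf7, Kd7, Nxf7.
Black is in check but has 4 legal moves → neither.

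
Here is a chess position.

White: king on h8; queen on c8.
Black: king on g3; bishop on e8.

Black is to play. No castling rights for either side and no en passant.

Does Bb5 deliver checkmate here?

After Bb5: white king on h8; in check: no.
White is not in check, so this cannot be checkmate.

no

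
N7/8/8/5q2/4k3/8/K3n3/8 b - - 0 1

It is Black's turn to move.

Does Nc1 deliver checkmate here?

no

After Nc1: white king on a2; in check: yes, from the black knight on c1.
White has 4 legal replies: Ka3, Kb2, Kb1, Ka1.
In check but a legal move exists → not checkmate.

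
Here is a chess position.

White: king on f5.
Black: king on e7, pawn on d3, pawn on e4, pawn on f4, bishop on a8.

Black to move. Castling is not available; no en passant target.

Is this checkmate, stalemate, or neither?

Black to move; black king on e7.
In check: no.
Legal moves for Black: Bb7, Bc6, Bd5, Kf8, Ke8, Kd8, Kf7, Kd7, Kd6, f3, e3, d2.
Black has 12 legal moves and is not in check → neither.

neither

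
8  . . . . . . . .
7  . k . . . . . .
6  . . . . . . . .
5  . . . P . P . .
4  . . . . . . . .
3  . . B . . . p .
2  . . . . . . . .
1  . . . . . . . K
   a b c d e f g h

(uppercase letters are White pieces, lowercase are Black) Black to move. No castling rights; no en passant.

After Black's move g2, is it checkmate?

no

After g2: white king on h1; in check: yes, from the black pawn on g2.
White has 3 legal replies: Kh2, Kxg2, Kg1.
In check but a legal move exists → not checkmate.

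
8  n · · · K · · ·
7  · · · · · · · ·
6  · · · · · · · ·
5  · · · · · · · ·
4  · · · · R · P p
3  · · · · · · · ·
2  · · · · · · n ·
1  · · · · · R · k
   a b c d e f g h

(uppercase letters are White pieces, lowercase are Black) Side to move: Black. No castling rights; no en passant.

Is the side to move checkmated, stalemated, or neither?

Black to move; black king on h1.
In check: yes, from the white rook on f1.
King squares — g1: attacked by Rf1; g2: own knight; h2: available.
Legal moves for Black: Kh2.
Black is in check but has 1 legal move → neither.

neither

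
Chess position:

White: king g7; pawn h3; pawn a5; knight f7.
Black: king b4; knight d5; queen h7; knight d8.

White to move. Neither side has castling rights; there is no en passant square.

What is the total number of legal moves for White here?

White to move; king on g7.
In check: yes, from the black queen on h7.
Legal moves: Kf8, Kxh7.
Count: 2.

2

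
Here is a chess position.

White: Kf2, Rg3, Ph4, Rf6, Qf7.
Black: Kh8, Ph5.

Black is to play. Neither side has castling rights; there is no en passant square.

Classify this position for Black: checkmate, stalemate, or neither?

Black to move; black king on h8.
In check: no.
King squares — g7: attacked by Rg3; h7: attacked by Qf7; g8: attacked by Rg3.
Legal moves for Black: none.
Not in check and no legal moves → stalemate.

stalemate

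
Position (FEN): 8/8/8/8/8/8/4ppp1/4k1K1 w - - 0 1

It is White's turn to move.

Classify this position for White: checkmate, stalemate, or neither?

White to move; white king on g1.
In check: yes, from the black pawn on f2.
Legal moves for White: Kh2, Kxg2.
White is in check but has 2 legal moves → neither.

neither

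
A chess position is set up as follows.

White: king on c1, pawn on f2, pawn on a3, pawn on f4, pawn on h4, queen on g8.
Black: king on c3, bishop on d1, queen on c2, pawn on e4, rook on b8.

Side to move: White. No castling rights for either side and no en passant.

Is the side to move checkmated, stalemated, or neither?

checkmate

White to move; white king on c1.
In check: yes, from the black queen on c2.
King squares — b1: attacked by Qc2; d1: attacked by Qc2; b2: attacked by Qc2; c2: attacked by Bd1; d2: attacked by Qc2.
Legal moves for White: none.
In check with no legal moves → checkmate.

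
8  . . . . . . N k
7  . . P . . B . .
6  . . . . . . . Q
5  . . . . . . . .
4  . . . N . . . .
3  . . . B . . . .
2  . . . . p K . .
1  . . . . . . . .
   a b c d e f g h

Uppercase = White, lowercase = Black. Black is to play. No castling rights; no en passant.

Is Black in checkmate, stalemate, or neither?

checkmate

Black to move; black king on h8.
In check: yes, from the white queen on h6.
King squares — g7: attacked by Qh6; h7: attacked by Bd3; g8: attacked by Bf7.
Legal moves for Black: none.
In check with no legal moves → checkmate.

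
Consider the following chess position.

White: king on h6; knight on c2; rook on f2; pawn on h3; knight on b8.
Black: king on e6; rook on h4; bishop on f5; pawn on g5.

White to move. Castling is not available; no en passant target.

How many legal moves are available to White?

White to move; king on h6.
In check: yes, from the black rook on h4.
Legal moves: Kg7, Kxg5.
Count: 2.

2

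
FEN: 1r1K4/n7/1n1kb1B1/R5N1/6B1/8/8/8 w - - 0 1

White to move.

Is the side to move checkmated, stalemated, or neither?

White to move; white king on d8.
In check: yes, from the black rook on b8.
King squares — c7: attacked by Kd6; d7: attacked by Nb6; e7: attacked by Kd6; c8: attacked by Nb6; e8: attacked by Rb8.
Legal moves for White: none.
In check with no legal moves → checkmate.

checkmate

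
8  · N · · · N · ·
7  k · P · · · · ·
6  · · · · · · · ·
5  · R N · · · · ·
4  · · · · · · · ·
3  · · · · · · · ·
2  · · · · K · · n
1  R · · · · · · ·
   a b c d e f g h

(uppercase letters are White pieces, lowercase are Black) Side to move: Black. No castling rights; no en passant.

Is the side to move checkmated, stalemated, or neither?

checkmate

Black to move; black king on a7.
In check: yes, from the white rook on a1.
King squares — a6: attacked by Ra1; b6: attacked by Rb5; b7: attacked by Rb5; a8: attacked by Ra1; b8: attacked by Rb5.
Legal moves for Black: none.
In check with no legal moves → checkmate.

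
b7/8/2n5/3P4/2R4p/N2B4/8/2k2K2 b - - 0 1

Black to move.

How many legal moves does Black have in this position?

Black to move; king on c1.
In check: yes, from the white rook on c4.
Legal moves: Kd2, Kb2, Kd1.
Count: 3.

3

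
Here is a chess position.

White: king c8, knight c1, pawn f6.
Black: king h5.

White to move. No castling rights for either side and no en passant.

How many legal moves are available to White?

10

White to move; king on c8.
In check: no.
Legal moves: Kd8, Kb8, Kd7, Kc7, Kb7, Nd3, Nb3, Ne2, Na2, f7.
Count: 10.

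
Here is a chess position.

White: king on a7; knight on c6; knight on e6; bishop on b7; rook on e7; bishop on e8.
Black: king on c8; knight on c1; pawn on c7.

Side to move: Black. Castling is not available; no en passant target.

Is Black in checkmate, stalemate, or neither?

Black to move; black king on c8.
In check: yes, from the white bishop on b7.
King squares — b7: attacked by Ka7; c7: own pawn; d7: attacked by Re7; b8: attacked by Nc6; d8: attacked by Nc6.
Legal moves for Black: none.
In check with no legal moves → checkmate.

checkmate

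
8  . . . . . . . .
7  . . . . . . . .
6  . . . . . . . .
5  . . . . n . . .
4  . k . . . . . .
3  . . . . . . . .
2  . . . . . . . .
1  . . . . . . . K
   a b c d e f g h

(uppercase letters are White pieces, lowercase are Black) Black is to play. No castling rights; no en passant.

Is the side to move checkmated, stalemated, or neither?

neither

Black to move; black king on b4.
In check: no.
Legal moves for Black: Nf7, Nd7, Ng6, Nc6, Ng4, Nc4, Nf3, Nd3, Kc5, Kb5, Ka5, Kc4, Ka4, Kc3, Kb3, Ka3.
Black has 16 legal moves and is not in check → neither.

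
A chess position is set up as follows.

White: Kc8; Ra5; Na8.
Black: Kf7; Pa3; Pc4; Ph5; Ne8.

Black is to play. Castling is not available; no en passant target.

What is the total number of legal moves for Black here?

14

Black to move; king on f7.
In check: no.
Legal moves: Ng7, Nc7, Nf6, Nd6+, Kg8, Kf8, Kg7, Ke7, Kg6, Kf6, Ke6, h4, c3, a2.
Count: 14.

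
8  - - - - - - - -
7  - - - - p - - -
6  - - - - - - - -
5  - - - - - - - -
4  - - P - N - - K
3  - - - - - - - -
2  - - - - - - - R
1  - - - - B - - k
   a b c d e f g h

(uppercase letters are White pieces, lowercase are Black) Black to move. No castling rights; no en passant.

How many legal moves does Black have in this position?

Black to move; king on h1.
In check: yes, from the white rook on h2.
Legal moves: Kxh2, Kg1.
Count: 2.

2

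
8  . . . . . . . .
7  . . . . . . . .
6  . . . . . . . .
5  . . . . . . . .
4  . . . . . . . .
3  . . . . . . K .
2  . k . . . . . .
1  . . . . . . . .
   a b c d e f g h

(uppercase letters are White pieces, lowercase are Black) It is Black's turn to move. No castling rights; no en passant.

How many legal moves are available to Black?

8

Black to move; king on b2.
In check: no.
Legal moves: Kc3, Kb3, Ka3, Kc2, Ka2, Kc1, Kb1, Ka1.
Count: 8.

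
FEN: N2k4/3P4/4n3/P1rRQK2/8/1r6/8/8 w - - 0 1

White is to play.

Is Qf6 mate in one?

After Qf6: black king on d8; in check: yes, from the white queen on f6.
King squares — c7: attacked by Na8; d7: attacked by Rd5; e7: attacked by Qf6; c8: attacked by Pd7; e8: attacked by Pd7.
Black has no legal moves → checkmate.

yes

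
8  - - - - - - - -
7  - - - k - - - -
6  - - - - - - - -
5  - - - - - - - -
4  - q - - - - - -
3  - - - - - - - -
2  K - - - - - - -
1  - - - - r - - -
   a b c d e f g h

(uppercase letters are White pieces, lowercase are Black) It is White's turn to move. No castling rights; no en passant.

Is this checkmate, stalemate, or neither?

stalemate

White to move; white king on a2.
In check: no.
King squares — a1: attacked by Re1; b1: attacked by Re1; b2: attacked by Qb4; a3: attacked by Qb4; b3: attacked by Qb4.
Legal moves for White: none.
Not in check and no legal moves → stalemate.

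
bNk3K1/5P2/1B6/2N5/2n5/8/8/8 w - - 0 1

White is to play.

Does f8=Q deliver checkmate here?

yes

After f8=Q: black king on c8; in check: yes, from the white queen on f8.
King squares — b7: attacked by Nc5; c7: attacked by Bb6; d7: attacked by Nc5; b8: attacked by Qf8; d8: attacked by Bb6.
Black has no legal moves → checkmate.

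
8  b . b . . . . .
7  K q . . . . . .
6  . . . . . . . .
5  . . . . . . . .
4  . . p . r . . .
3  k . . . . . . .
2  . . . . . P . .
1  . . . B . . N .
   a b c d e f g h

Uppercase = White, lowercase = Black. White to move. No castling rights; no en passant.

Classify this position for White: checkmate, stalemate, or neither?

checkmate

White to move; white king on a7.
In check: yes, from the black queen on b7.
King squares — a6: attacked by Qb7; b6: attacked by Qb7; b7: attacked by Ba8; a8: attacked by Qb7; b8: attacked by Qb7.
Legal moves for White: none.
In check with no legal moves → checkmate.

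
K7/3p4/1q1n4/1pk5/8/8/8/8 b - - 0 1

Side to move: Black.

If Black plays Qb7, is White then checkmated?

After Qb7: white king on a8; in check: yes, from the black queen on b7.
King squares — a7: attacked by Qb7; b7: attacked by Nd6; b8: attacked by Qb7.
White has no legal moves → checkmate.

yes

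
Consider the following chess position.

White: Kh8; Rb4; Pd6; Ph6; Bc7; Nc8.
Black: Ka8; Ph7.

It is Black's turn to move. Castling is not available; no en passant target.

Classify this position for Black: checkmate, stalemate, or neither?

stalemate

Black to move; black king on a8.
In check: no.
King squares — a7: attacked by Nc8; b7: attacked by Rb4; b8: attacked by Rb4.
Legal moves for Black: none.
Not in check and no legal moves → stalemate.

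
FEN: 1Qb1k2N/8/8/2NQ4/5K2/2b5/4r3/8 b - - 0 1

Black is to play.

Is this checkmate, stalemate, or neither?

Black to move; black king on e8.
In check: no.
Legal moves for Black include: Kf8, Ke7, Bxh8, Bg7, Bf6, Be5+, Ba5, Bd4, Bb4, Bd2+, Bb2, Be1, Ba1, Re7, Re6, Re5, Re4+, Re3, ... (list truncated; more exist).
Black has legal moves and is not in check → neither.

neither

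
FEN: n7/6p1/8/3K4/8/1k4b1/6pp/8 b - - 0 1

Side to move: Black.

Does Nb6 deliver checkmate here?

no

After Nb6: white king on d5; in check: yes, from the black knight on b6.
White has 5 legal replies: Ke6, Kc6, Kc5, Ke4, Kd4.
In check but a legal move exists → not checkmate.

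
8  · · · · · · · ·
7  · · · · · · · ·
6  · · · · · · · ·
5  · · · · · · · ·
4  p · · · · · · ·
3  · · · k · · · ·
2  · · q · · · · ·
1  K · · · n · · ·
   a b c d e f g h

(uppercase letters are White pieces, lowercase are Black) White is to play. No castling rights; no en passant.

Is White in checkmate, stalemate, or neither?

stalemate

White to move; white king on a1.
In check: no.
King squares — b1: attacked by Qc2; a2: attacked by Qc2; b2: attacked by Qc2.
Legal moves for White: none.
Not in check and no legal moves → stalemate.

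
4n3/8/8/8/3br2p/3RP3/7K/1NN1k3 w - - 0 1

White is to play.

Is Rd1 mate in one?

After Rd1: black king on e1; in check: yes, from the white rook on d1.
Black has 2 legal replies: Kf2, Kxd1.
In check but a legal move exists → not checkmate.

no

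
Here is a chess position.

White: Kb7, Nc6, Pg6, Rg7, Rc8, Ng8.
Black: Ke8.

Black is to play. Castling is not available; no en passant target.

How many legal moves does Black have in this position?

Black to move; king on e8.
In check: yes, from the white rook on c8.
Legal moves: none.
Count: 0.

0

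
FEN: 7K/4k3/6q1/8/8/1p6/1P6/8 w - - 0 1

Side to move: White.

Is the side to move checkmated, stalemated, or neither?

stalemate

White to move; white king on h8.
In check: no.
King squares — g7: attacked by Qg6; h7: attacked by Qg6; g8: attacked by Qg6.
Legal moves for White: none.
Not in check and no legal moves → stalemate.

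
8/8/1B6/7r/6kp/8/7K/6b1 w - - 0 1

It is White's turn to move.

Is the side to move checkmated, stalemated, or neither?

neither

White to move; white king on h2.
In check: yes, from the black bishop on g1.
Legal moves for White: Kg2, Kh1, Kxg1, Bxg1.
White is in check but has 4 legal moves → neither.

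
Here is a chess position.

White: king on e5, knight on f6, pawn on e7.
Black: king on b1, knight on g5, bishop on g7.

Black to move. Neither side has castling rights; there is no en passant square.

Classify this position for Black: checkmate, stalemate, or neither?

Black to move; black king on b1.
In check: no.
Legal moves for Black: Bh8, Bf8, Bh6, Bxf6+, Nh7, Nf7+, Ne6, Ne4, Nh3, Nf3+, Kc2, Kb2, Ka2, Kc1, Ka1.
Black has 15 legal moves and is not in check → neither.

neither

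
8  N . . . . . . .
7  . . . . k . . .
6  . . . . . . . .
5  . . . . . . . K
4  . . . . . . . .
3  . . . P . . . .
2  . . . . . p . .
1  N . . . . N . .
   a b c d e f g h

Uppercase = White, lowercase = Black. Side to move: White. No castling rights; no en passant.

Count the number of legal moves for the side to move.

White to move; king on h5.
In check: no.
Legal moves: Nc7, Nb6, Kh6, Kg6, Kg5, Kh4, Kg4, Ng3, Ne3, Nh2, Nd2, Nb3, Nc2, d4.
Count: 14.

14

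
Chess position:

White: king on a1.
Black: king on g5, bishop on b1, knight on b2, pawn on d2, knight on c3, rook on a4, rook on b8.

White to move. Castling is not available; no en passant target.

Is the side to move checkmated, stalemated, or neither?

White to move; white king on a1.
In check: yes, from the black rook on a4.
King squares — b1: attacked by Nc3; a2: attacked by Bb1; b2: attacked by Rb8.
Legal moves for White: none.
In check with no legal moves → checkmate.

checkmate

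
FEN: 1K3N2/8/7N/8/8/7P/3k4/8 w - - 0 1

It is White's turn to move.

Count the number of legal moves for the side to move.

White to move; king on b8.
In check: no.
Legal moves: Nh7, Nd7, Ng6, Ne6, Kc8, Ka8, Kc7, Kb7, Ka7, Ng8, Nf7, Nf5, Ng4, h4.
Count: 14.

14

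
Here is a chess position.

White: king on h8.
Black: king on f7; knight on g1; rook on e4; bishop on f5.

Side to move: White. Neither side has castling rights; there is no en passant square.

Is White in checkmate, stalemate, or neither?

White to move; white king on h8.
In check: no.
King squares — g7: attacked by Kf7; h7: attacked by Bf5; g8: attacked by Kf7.
Legal moves for White: none.
Not in check and no legal moves → stalemate.

stalemate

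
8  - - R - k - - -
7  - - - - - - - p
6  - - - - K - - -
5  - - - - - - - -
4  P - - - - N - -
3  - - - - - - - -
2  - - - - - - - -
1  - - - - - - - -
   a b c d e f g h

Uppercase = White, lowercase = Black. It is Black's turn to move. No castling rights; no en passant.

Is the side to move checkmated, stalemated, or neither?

Black to move; black king on e8.
In check: yes, from the white rook on c8.
King squares — d7: attacked by Ke6; e7: attacked by Ke6; f7: attacked by Ke6; d8: attacked by Rc8; f8: attacked by Rc8.
Legal moves for Black: none.
In check with no legal moves → checkmate.

checkmate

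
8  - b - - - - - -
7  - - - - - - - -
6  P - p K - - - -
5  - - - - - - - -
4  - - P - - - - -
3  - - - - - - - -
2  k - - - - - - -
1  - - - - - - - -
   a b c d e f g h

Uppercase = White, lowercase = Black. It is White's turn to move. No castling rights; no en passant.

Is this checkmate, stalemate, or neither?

neither

White to move; white king on d6.
In check: yes, from the black bishop on b8.
Legal moves for White: Ke7, Kd7, Ke6, Kxc6, Kc5.
White is in check but has 5 legal moves → neither.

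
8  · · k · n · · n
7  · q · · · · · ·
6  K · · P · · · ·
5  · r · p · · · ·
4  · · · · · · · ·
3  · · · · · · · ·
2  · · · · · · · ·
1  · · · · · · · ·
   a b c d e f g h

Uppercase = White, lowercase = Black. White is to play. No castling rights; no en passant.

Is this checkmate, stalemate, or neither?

checkmate

White to move; white king on a6.
In check: yes, from the black queen on b7.
King squares — a5: attacked by Rb5; b5: attacked by Qb7; b6: attacked by Rb5; a7: attacked by Qb7; b7: attacked by Rb5.
Legal moves for White: none.
In check with no legal moves → checkmate.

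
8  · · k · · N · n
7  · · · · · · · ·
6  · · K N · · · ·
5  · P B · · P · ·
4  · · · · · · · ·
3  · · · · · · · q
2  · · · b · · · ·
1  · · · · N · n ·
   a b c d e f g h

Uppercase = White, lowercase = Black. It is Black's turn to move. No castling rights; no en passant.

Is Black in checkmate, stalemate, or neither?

neither

Black to move; black king on c8.
In check: yes, from the white knight on d6.
Legal moves for Black: Kd8, Kb8.
Black is in check but has 2 legal moves → neither.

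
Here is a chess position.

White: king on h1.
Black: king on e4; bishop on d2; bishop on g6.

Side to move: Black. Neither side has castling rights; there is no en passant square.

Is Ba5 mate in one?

no

After Ba5: white king on h1; in check: no.
White is not in check, so this cannot be checkmate.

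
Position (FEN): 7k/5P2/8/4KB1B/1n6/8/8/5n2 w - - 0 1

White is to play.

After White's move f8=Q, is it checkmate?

After f8=Q: black king on h8; in check: yes, from the white queen on f8.
King squares — g7: attacked by Qf8; h7: attacked by Bf5; g8: attacked by Qf8.
Black has no legal moves → checkmate.

yes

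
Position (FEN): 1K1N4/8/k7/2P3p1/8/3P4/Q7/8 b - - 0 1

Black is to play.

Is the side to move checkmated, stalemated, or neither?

neither

Black to move; black king on a6.
In check: yes, from the white queen on a2.
Legal moves for Black: Kb5.
Black is in check but has 1 legal move → neither.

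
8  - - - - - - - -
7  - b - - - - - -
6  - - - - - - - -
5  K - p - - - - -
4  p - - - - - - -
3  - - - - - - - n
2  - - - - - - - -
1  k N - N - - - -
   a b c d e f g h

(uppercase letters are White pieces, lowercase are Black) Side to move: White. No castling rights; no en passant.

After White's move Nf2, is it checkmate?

no

After Nf2: black king on a1; in check: no.
Black is not in check, so this cannot be checkmate.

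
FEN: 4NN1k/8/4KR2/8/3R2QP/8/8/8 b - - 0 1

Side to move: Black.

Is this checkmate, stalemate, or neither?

Black to move; black king on h8.
In check: no.
King squares — g7: attacked by Qg4; h7: attacked by Nf8; g8: attacked by Qg4.
Legal moves for Black: none.
Not in check and no legal moves → stalemate.

stalemate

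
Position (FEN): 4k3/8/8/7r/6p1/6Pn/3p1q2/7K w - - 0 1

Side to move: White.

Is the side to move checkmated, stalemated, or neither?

White to move; white king on h1.
In check: no.
King squares — g1: attacked by Qf2; g2: attacked by Qf2; h2: attacked by Qf2.
Legal moves for White: none.
Not in check and no legal moves → stalemate.

stalemate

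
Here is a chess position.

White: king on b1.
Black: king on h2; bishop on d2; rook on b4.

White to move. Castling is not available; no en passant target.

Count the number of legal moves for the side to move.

White to move; king on b1.
In check: yes, from the black rook on b4.
Legal moves: Kc2, Ka2, Ka1.
Count: 3.

3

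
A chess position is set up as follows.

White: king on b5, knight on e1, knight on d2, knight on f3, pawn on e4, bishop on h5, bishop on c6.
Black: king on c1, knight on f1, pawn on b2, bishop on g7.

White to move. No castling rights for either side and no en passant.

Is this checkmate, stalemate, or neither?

neither

White to move; white king on b5.
In check: no.
Legal moves for White include: Bce8, Ba8, Bd7, Bb7, Bd5, Bhe8, Bf7, Bg6, Bg4, Kb6, Ka6, Kc5, Ka5, Kc4, Kb4, Ka4, Ng5, Ne5, ... (list truncated; more exist).
White has legal moves and is not in check → neither.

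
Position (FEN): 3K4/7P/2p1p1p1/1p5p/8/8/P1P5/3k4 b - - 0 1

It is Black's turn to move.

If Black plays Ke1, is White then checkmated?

After Ke1: white king on d8; in check: no.
White is not in check, so this cannot be checkmate.

no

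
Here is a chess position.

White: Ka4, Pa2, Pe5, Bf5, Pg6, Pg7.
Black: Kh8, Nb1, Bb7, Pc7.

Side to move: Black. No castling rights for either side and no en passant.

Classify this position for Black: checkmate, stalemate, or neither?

Black to move; black king on h8.
In check: yes, from the white pawn on g7.
Legal moves for Black: Kg8, Kxg7.
Black is in check but has 2 legal moves → neither.

neither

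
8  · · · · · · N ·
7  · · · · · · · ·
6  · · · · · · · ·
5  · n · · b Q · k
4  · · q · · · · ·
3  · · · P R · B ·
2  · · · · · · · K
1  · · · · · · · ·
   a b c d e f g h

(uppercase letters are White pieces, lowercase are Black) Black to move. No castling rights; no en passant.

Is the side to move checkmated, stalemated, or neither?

Black to move; black king on h5.
In check: yes, from the white queen on f5.
King squares — g4: attacked by Qf5; h4: attacked by Bg3; g5: attacked by Qf5; g6: attacked by Qf5; h6: attacked by Ng8.
Legal moves for Black: none.
In check with no legal moves → checkmate.

checkmate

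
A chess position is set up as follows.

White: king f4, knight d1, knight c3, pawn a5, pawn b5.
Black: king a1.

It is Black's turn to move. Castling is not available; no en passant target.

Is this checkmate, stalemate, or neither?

stalemate

Black to move; black king on a1.
In check: no.
King squares — b1: attacked by Nc3; a2: attacked by Nc3; b2: attacked by Nd1.
Legal moves for Black: none.
Not in check and no legal moves → stalemate.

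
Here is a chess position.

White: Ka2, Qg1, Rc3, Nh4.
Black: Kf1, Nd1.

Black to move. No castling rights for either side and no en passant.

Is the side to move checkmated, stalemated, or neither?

Black to move; black king on f1.
In check: yes, from the white queen on g1.
King squares — e1: attacked by Qg1; g1: available; e2: available; f2: attacked by Qg1; g2: attacked by Qg1.
Legal moves for Black: Ke2, Kxg1.
Black is in check but has 2 legal moves → neither.

neither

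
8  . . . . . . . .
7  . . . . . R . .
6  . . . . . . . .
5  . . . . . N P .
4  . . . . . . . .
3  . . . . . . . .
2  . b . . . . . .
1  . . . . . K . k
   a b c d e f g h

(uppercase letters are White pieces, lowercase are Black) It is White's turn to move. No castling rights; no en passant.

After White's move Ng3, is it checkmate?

no

After Ng3: black king on h1; in check: yes, from the white knight on g3.
Black has 1 legal reply: Kh2.
In check but a legal move exists → not checkmate.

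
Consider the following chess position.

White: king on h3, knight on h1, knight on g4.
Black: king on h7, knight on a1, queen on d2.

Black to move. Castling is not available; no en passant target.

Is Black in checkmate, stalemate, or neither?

Black to move; black king on h7.
In check: no.
Legal moves for Black include: Kh8, Kg8, Kg7, Kg6, Qd8, Qd7, Qh6+, Qd6, Qg5, Qd5, Qa5, Qf4, Qd4, Qb4, Qe3+, Qd3+, Qc3+, Qh2+, ... (list truncated; more exist).
Black has legal moves and is not in check → neither.

neither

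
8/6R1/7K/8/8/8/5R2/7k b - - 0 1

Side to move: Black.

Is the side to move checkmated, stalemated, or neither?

stalemate

Black to move; black king on h1.
In check: no.
King squares — g1: attacked by Rg7; g2: attacked by Rf2; h2: attacked by Rf2.
Legal moves for Black: none.
Not in check and no legal moves → stalemate.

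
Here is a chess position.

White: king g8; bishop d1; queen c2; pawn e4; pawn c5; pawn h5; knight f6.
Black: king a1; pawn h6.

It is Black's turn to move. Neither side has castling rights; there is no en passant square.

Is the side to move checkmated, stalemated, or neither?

Black to move; black king on a1.
In check: no.
King squares — b1: attacked by Qc2; a2: attacked by Qc2; b2: attacked by Qc2.
Legal moves for Black: none.
Not in check and no legal moves → stalemate.

stalemate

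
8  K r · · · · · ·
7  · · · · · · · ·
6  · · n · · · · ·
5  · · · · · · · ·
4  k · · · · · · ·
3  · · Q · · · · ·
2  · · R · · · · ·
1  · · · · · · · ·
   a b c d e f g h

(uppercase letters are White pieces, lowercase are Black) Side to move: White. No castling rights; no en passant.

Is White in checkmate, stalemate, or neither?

White to move; white king on a8.
In check: yes, from the black rook on b8.
King squares — a7: attacked by Nc6; b7: attacked by Rb8; b8: attacked by Nc6.
Legal moves for White: none.
In check with no legal moves → checkmate.

checkmate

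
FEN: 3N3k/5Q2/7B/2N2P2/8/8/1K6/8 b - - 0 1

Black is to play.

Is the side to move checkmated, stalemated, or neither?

Black to move; black king on h8.
In check: no.
King squares — g7: attacked by Bh6; h7: attacked by Qf7; g8: attacked by Qf7.
Legal moves for Black: none.
Not in check and no legal moves → stalemate.

stalemate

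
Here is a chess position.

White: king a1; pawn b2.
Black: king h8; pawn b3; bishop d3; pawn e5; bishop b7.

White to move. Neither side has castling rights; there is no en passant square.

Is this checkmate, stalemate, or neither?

White to move; white king on a1.
In check: no.
King squares — b1: attacked by Bd3; a2: attacked by Pb3; b2: own pawn.
Legal moves for White: none.
Not in check and no legal moves → stalemate.

stalemate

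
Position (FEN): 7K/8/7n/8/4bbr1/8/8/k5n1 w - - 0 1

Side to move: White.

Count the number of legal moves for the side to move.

0

White to move; king on h8.
In check: no.
Legal moves: none.
Count: 0.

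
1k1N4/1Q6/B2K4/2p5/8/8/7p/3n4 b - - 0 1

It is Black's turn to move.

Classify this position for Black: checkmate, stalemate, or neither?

Black to move; black king on b8.
In check: yes, from the white queen on b7.
King squares — a7: attacked by Qb7; b7: attacked by Ba6; c7: attacked by Kd6; a8: attacked by Qb7; c8: attacked by Qb7.
Legal moves for Black: none.
In check with no legal moves → checkmate.

checkmate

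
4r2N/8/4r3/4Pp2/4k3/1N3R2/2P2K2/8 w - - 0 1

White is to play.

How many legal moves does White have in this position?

23

White to move; king on f2.
In check: no.
Legal moves: Nf7, Ng6, Rxf5, Rf4+, Rh3, Rg3, Re3+, Rd3, Rc3, Nc5+, Na5, Nd4, Nd2+, Nc1, Na1, Kg3, Kg2, Ke2, Kg1, Kf1, Ke1, c3, c4.
Count: 23.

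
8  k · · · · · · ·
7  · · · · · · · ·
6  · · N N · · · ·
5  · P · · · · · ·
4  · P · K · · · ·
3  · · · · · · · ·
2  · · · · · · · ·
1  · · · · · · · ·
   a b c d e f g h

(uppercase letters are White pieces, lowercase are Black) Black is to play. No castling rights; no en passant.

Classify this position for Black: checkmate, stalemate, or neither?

stalemate

Black to move; black king on a8.
In check: no.
King squares — a7: attacked by Nc6; b7: attacked by Nd6; b8: attacked by Nc6.
Legal moves for Black: none.
Not in check and no legal moves → stalemate.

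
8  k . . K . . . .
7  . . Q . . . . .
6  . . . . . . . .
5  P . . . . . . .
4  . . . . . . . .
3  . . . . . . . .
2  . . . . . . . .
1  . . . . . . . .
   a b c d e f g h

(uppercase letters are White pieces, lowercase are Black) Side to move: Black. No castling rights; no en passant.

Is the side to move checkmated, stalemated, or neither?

stalemate

Black to move; black king on a8.
In check: no.
King squares — a7: attacked by Qc7; b7: attacked by Qc7; b8: attacked by Qc7.
Legal moves for Black: none.
Not in check and no legal moves → stalemate.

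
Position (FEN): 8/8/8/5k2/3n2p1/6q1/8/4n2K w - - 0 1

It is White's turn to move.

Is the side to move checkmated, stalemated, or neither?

White to move; white king on h1.
In check: no.
King squares — g1: attacked by Qg3; g2: attacked by Ne1; h2: attacked by Qg3.
Legal moves for White: none.
Not in check and no legal moves → stalemate.

stalemate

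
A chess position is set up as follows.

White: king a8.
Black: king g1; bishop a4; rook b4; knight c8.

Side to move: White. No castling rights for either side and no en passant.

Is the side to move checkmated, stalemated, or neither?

stalemate

White to move; white king on a8.
In check: no.
King squares — a7: attacked by Nc8; b7: attacked by Rb4; b8: attacked by Rb4.
Legal moves for White: none.
Not in check and no legal moves → stalemate.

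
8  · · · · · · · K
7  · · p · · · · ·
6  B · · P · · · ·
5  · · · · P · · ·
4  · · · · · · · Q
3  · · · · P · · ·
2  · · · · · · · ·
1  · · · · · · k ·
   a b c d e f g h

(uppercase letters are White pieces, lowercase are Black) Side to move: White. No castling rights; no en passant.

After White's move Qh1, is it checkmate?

After Qh1: black king on g1; in check: yes, from the white queen on h1.
Black has 2 legal replies: Kf2, Kxh1.
In check but a legal move exists → not checkmate.

no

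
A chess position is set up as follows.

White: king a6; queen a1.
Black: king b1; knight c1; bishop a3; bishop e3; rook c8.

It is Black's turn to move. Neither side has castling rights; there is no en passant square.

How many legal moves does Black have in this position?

2

Black to move; king on b1.
In check: yes, from the white queen on a1.
Legal moves: Kc2, Kxa1.
Count: 2.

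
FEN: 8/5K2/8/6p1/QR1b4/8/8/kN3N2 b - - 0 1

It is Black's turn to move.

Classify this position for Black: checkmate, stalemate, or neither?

Black to move; black king on a1.
In check: yes, from the white queen on a4.
King squares — b1: attacked by Rb4; a2: attacked by Qa4; b2: attacked by Rb4.
Legal moves for Black: none.
In check with no legal moves → checkmate.

checkmate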